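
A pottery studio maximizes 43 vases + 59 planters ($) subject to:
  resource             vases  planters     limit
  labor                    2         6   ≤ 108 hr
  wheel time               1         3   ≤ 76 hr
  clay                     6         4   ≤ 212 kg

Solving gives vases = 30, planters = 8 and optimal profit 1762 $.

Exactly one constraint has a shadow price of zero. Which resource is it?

wheel time

labor: 108/108 (binding)
wheel time: 54/76 (slack 22)
clay: 212/212 (binding)
By complementary slackness, a constraint with positive slack has shadow price 0 → wheel time.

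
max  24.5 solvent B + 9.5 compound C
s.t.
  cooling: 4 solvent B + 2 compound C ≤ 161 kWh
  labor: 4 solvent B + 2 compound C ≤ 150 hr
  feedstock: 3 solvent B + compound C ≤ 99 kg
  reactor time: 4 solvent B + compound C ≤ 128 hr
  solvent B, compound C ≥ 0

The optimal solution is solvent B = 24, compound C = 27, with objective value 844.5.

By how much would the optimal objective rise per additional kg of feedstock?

5.5

Binding: labor and feedstock. Non-binding: cooling (11 unused), reactor time (5 unused).
Slack constraints have shadow price 0 (complementary slackness).
The binding rows give the dual system: 4·y_labor + 3·y_feedstock = 24.5 and 2·y_labor + 1·y_feedstock = 9.5.
→ y_labor = 2 and y_feedstock = 5.5.
Shadow price of feedstock = 5.5.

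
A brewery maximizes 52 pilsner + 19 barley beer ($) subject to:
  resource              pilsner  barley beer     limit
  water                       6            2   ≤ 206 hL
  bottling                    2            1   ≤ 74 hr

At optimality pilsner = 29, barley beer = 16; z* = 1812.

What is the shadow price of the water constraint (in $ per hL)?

7

At the optimum: water uses 206 of 206 (binding); bottling uses 74 of 74 (binding).
Dual feasibility on the basic columns requires 6·y_water + 2·y_bottling = 52, 2·y_water + 1·y_bottling = 19.
→ y_water = 7 and y_bottling = 5.
Shadow price of water = 7.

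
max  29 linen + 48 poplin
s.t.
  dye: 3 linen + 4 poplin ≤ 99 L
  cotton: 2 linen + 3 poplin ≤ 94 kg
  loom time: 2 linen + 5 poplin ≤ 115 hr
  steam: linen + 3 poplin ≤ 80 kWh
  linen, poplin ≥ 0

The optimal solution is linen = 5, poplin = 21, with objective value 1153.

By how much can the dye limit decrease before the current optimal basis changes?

7

Binding constraints: dye, loom time. The basis is B = [[3,4],[2,5]] with det 7.
Per unit decrease in dye, x* moves by d = (-0.7143, 0.2857).
The basis stays optimal until linen reaches 0; allowable decrease = 7 L.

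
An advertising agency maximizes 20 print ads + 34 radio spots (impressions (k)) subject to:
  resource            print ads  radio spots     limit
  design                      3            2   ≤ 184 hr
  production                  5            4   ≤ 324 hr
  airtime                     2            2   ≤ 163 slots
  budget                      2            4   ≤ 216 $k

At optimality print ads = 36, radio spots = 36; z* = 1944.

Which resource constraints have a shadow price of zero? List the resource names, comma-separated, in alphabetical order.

design: 180/184 (slack 4)
production: 324/324 (binding)
airtime: 144/163 (slack 19)
budget: 216/216 (binding)
By complementary slackness, a constraint with positive slack has shadow price 0 → airtime, design.

airtime, design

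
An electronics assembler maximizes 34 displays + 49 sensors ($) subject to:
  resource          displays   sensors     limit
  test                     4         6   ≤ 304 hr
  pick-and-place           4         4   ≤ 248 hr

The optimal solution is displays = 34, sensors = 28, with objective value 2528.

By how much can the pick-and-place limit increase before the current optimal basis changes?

56

Binding constraints: test, pick-and-place. The basis is B = [[4,6],[4,4]] with det -8.
Per unit increase in pick-and-place, x* moves by d = (0.75, -0.5).
The basis stays optimal until sensors reaches 0; allowable increase = 56 hr.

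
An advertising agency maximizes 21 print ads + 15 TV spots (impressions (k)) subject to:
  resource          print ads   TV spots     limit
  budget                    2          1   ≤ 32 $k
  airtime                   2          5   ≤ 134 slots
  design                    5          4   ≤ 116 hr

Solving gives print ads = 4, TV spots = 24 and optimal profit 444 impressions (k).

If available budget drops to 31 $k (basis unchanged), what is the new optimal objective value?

441

Check each constraint at x*: budget 32/32 (tight); airtime 128/134 (slack 6); design 116/116 (tight).
Slack constraints have shadow price 0 (complementary slackness).
Dual feasibility on the basic columns requires 2·y_budget + 5·y_design = 21, 1·y_budget + 4·y_design = 15.
Solving: y_budget = 3, y_design = 3.
Δz = y_budget·Δb = 3 × (-1) = -3, so new z* = 444 − 3 = 441.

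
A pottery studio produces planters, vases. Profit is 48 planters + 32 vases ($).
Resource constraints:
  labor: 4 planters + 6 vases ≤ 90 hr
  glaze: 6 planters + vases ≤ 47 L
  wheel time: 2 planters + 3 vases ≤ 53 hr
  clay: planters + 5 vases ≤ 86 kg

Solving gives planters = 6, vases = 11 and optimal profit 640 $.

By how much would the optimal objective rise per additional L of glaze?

5

At the optimum: labor uses 90 of 90 (binding); glaze uses 47 of 47 (binding); wheel time uses 45 of 53 (slack = 8); clay uses 61 of 86 (slack = 25).
Since wheel time, clay are not tight, their duals are 0.
The binding rows give the dual system: 4·y_labor + 6·y_glaze = 48 and 6·y_labor + 1·y_glaze = 32.
Solving: y_labor = 4.5, y_glaze = 5.
Shadow price of glaze = 5.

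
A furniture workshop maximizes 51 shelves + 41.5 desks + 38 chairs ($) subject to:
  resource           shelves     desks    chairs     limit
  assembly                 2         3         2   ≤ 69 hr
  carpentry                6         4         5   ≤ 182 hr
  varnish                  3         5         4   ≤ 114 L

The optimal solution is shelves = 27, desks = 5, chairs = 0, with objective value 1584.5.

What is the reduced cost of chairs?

Check each constraint at x*: assembly 69/69 (tight); carpentry 182/182 (tight); varnish 106/114 (slack 8).
Since varnish is not tight, its dual is 0.
From A_Bᵀ y = c: 2·y_assembly + 6·y_carpentry = 51; 3·y_assembly + 4·y_carpentry = 41.5.
Solving: y_assembly = 4.5, y_carpentry = 7.
Reduced cost of chairs: c₃ − yᵀa₃ = 38 − (4.5·2 + 7·5) = 38 − 44 = -6.

-6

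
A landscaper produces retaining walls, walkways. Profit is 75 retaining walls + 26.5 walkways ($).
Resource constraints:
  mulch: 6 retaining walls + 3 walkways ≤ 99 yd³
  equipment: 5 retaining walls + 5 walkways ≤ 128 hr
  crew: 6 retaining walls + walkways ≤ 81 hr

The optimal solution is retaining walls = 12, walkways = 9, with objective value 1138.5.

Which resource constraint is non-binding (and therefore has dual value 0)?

mulch: 99/99 (binding)
equipment: 105/128 (slack 23)
crew: 81/81 (binding)
By complementary slackness, a constraint with positive slack has shadow price 0 → equipment.

equipment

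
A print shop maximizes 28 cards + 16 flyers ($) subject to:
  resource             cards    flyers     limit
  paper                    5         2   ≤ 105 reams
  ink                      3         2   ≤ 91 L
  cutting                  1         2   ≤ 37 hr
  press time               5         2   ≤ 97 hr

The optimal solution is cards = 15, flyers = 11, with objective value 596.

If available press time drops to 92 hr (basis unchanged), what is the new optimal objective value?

571

At the optimum: paper uses 97 of 105 (slack = 8); ink uses 67 of 91 (slack = 24); cutting uses 37 of 37 (binding); press time uses 97 of 97 (binding).
Slack constraints have shadow price 0 (complementary slackness).
The binding rows give the dual system: 1·y_cutting + 5·y_press time = 28 and 2·y_cutting + 2·y_press time = 16.
Solving: y_cutting = 3, y_press time = 5.
Δz = y_press time·Δb = 5 × (-5) = -25, so new z* = 596 − 25 = 571.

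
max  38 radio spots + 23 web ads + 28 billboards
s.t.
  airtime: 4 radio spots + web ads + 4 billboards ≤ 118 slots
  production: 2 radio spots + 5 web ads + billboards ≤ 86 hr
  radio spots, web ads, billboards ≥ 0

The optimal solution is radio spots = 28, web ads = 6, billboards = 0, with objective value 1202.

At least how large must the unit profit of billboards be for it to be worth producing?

Check each constraint at x*: airtime 118/118 (tight); production 86/86 (tight).
The binding rows give the dual system: 4·y_airtime + 2·y_production = 38 and 1·y_airtime + 5·y_production = 23.
This yields shadow prices y_airtime = 8, y_production = 3.
billboards enters the basis when its profit ≥ yᵀa₃ = 8·4 + 3·1 = 35.

35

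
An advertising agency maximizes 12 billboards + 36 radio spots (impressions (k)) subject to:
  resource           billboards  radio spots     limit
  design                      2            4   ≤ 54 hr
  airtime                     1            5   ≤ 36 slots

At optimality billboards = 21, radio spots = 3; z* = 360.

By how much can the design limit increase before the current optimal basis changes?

Binding constraints: design, airtime. The basis is B = [[2,4],[1,5]] with det 6.
Per unit increase in design, x* moves by d = (0.8333, -0.1667).
The basis stays optimal until radio spots reaches 0; allowable increase = 18 hr.

18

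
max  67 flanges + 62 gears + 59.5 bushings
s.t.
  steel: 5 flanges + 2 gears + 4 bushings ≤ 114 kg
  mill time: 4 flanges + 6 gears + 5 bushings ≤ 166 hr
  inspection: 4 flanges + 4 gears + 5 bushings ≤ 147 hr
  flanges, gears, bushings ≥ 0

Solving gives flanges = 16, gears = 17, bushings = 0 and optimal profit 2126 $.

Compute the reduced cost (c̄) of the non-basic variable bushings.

Check each constraint at x*: steel 114/114 (tight); mill time 166/166 (tight); inspection 132/147 (slack 15).
Slack constraints have shadow price 0 (complementary slackness).
The binding rows give the dual system: 5·y_steel + 4·y_mill time = 67 and 2·y_steel + 6·y_mill time = 62.
Solving: y_steel = 7, y_mill time = 8.
Reduced cost of bushings: c₃ − yᵀa₃ = 59.5 − (7·4 + 8·5) = 59.5 − 68 = -8.5.

-8.5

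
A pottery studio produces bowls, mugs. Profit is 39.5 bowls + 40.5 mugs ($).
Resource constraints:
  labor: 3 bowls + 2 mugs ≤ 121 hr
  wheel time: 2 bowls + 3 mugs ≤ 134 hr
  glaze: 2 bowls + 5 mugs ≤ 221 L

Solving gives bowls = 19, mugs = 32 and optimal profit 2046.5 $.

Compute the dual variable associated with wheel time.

Check each constraint at x*: labor 121/121 (tight); wheel time 134/134 (tight); glaze 198/221 (slack 23).
Since glaze is not tight, its dual is 0.
From A_Bᵀ y = c: 3·y_labor + 2·y_wheel time = 39.5; 2·y_labor + 3·y_wheel time = 40.5.
This yields shadow prices y_labor = 7.5, y_wheel time = 8.5.
Shadow price of wheel time = 8.5.

8.5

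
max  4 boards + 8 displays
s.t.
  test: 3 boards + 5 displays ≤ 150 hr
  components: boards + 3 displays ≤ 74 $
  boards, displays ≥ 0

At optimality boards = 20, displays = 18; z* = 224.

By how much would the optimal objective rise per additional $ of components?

Both test and components are binding at x*.
Dual feasibility on the basic columns requires 3·y_test + 1·y_components = 4, 5·y_test + 3·y_components = 8.
This yields shadow prices y_test = 1, y_components = 1.
Shadow price of components = 1.

1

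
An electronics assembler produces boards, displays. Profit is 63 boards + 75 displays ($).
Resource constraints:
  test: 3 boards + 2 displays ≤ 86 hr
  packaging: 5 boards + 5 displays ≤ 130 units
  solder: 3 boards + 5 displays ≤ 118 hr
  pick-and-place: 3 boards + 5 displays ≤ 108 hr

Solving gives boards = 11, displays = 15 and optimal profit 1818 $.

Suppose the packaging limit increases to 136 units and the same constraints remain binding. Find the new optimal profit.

Binding: packaging and pick-and-place. Non-binding: test (23 unused), solder (10 unused).
By complementary slackness, y = 0 for the non-binding constraints.
Dual feasibility on the basic columns requires 5·y_packaging + 3·y_pick-and-place = 63, 5·y_packaging + 5·y_pick-and-place = 75.
This yields shadow prices y_packaging = 9, y_pick-and-place = 6.
Δz = y_packaging·Δb = 9 × (6) = 54, so new z* = 1818 + 54 = 1872.

1872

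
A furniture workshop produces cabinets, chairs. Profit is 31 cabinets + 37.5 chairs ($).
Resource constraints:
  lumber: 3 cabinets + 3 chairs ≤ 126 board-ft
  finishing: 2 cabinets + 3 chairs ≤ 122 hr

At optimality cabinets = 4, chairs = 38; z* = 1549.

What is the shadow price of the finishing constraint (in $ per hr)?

Both lumber and finishing are binding at x*.
Dual feasibility on the basic columns requires 3·y_lumber + 2·y_finishing = 31, 3·y_lumber + 3·y_finishing = 37.5.
Solving: y_lumber = 6, y_finishing = 6.5.
Shadow price of finishing = 6.5.

6.5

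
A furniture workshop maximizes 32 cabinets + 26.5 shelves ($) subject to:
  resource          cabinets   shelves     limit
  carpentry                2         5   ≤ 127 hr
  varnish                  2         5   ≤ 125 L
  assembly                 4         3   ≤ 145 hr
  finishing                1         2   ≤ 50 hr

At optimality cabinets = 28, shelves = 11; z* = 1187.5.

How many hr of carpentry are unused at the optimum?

carpentry used = 2·28 + 5·11 = 111; slack = 127 − 111 = 16.

16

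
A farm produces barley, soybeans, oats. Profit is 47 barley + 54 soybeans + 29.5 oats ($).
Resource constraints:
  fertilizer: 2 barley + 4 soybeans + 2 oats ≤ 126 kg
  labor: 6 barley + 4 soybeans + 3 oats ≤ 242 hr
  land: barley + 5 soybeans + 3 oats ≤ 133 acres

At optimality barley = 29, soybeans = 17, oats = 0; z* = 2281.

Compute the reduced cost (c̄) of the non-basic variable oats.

-2.5

At the optimum: fertilizer uses 126 of 126 (binding); labor uses 242 of 242 (binding); land uses 114 of 133 (slack = 19).
Slack constraints have shadow price 0 (complementary slackness).
The binding rows give the dual system: 2·y_fertilizer + 6·y_labor = 47 and 4·y_fertilizer + 4·y_labor = 54.
→ y_fertilizer = 8.5 and y_labor = 5.
Reduced cost of oats: c₃ − yᵀa₃ = 29.5 − (8.5·2 + 5·3) = 29.5 − 32 = -2.5.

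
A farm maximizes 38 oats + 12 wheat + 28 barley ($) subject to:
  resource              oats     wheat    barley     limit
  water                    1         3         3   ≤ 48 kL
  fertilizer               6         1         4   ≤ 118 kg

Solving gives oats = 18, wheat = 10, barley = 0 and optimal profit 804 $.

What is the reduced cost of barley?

-2

Check each constraint at x*: water 48/48 (tight); fertilizer 118/118 (tight).
The binding rows give the dual system: 1·y_water + 6·y_fertilizer = 38 and 3·y_water + 1·y_fertilizer = 12.
→ y_water = 2 and y_fertilizer = 6.
Reduced cost of barley: c₃ − yᵀa₃ = 28 − (2·3 + 6·4) = 28 − 30 = -2.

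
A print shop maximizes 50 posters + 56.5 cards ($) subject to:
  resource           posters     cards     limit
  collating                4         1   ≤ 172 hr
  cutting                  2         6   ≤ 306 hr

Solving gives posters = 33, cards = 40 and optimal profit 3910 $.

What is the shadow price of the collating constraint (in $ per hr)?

At the optimum: collating uses 172 of 172 (binding); cutting uses 306 of 306 (binding).
The binding rows give the dual system: 4·y_collating + 2·y_cutting = 50 and 1·y_collating + 6·y_cutting = 56.5.
Solving: y_collating = 8.5, y_cutting = 8.
Shadow price of collating = 8.5.

8.5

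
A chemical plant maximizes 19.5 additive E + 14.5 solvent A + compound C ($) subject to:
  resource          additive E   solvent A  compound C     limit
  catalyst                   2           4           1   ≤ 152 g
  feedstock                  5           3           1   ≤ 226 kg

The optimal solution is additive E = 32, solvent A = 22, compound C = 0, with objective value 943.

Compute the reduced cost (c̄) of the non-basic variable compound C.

Check each constraint at x*: catalyst 152/152 (tight); feedstock 226/226 (tight).
The binding rows give the dual system: 2·y_catalyst + 5·y_feedstock = 19.5 and 4·y_catalyst + 3·y_feedstock = 14.5.
Solving: y_catalyst = 1, y_feedstock = 3.5.
Reduced cost of compound C: c₃ − yᵀa₃ = 1 − (1·1 + 3.5·1) = 1 − 4.5 = -3.5.

-3.5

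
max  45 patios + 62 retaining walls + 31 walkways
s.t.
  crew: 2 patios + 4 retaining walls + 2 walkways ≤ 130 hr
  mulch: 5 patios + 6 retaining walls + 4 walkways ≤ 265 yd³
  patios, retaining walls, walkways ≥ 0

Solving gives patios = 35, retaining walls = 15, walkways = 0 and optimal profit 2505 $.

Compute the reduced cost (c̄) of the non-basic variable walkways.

Check each constraint at x*: crew 130/130 (tight); mulch 265/265 (tight).
From A_Bᵀ y = c: 2·y_crew + 5·y_mulch = 45; 4·y_crew + 6·y_mulch = 62.
This yields shadow prices y_crew = 5, y_mulch = 7.
Reduced cost of walkways: c₃ − yᵀa₃ = 31 − (5·2 + 7·4) = 31 − 38 = -7.

-7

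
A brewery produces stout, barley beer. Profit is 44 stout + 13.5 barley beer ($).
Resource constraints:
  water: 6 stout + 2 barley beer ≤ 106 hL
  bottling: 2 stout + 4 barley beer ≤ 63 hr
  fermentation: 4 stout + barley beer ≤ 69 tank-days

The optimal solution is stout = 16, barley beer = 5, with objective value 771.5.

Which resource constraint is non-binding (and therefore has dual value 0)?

water: 106/106 (binding)
bottling: 52/63 (slack 11)
fermentation: 69/69 (binding)
By complementary slackness, a constraint with positive slack has shadow price 0 → bottling.

bottling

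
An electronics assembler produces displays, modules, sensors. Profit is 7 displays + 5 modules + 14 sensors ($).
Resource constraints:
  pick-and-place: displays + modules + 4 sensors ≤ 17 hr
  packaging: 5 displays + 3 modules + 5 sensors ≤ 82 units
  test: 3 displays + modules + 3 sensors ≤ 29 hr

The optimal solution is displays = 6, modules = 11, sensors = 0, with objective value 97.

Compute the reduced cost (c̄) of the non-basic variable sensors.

At the optimum: pick-and-place uses 17 of 17 (binding); packaging uses 63 of 82 (slack = 19); test uses 29 of 29 (binding).
By complementary slackness, y = 0 for the non-binding constraint.
The binding rows give the dual system: 1·y_pick-and-place + 3·y_test = 7 and 1·y_pick-and-place + 1·y_test = 5.
Solving: y_pick-and-place = 4, y_test = 1.
Reduced cost of sensors: c₃ − yᵀa₃ = 14 − (4·4 + 1·3) = 14 − 19 = -5.

-5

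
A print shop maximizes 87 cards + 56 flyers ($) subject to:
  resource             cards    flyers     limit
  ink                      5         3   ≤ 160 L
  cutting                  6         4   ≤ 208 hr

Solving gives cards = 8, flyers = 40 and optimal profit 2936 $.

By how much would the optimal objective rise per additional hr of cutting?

Both ink and cutting are binding at x*.
From A_Bᵀ y = c: 5·y_ink + 6·y_cutting = 87; 3·y_ink + 4·y_cutting = 56.
This yields shadow prices y_ink = 6, y_cutting = 9.5.
Shadow price of cutting = 9.5.

9.5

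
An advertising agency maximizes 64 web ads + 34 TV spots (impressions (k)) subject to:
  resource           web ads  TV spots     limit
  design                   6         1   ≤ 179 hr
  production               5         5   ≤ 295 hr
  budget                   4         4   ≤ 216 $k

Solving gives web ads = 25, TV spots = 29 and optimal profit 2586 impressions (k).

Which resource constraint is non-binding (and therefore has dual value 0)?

production

design: 179/179 (binding)
production: 270/295 (slack 25)
budget: 216/216 (binding)
By complementary slackness, a constraint with positive slack has shadow price 0 → production.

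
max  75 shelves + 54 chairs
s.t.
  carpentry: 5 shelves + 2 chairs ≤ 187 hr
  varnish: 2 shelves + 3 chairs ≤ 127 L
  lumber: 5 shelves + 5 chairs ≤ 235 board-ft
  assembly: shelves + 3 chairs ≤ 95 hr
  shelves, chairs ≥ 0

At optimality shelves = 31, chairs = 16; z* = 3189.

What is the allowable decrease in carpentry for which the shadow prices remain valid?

24

Binding constraints: carpentry, lumber. The basis is B = [[5,2],[5,5]] with det 15.
Per unit decrease in carpentry, x* moves by d = (-0.3333, 0.3333).
The basis stays optimal until assembly becomes binding; allowable decrease = 24 hr.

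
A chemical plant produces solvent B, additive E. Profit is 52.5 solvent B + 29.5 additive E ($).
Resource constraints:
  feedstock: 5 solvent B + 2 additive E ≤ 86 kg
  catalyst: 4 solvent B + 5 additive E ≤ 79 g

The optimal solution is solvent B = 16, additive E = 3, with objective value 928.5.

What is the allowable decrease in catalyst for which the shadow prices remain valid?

10.2

Binding constraints: feedstock, catalyst. The basis is B = [[5,2],[4,5]] with det 17.
Per unit decrease in catalyst, x* moves by d = (0.1176, -0.2941).
The basis stays optimal until additive E reaches 0; allowable decrease = 10.2 g.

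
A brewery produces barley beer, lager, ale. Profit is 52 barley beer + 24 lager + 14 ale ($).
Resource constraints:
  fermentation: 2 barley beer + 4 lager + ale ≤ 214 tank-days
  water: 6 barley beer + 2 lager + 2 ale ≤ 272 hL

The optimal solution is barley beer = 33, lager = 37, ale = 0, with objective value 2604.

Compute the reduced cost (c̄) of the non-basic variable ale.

Both fermentation and water are binding at x*.
The binding rows give the dual system: 2·y_fermentation + 6·y_water = 52 and 4·y_fermentation + 2·y_water = 24.
Solving: y_fermentation = 2, y_water = 8.
Reduced cost of ale: c₃ − yᵀa₃ = 14 − (2·1 + 8·2) = 14 − 18 = -4.

-4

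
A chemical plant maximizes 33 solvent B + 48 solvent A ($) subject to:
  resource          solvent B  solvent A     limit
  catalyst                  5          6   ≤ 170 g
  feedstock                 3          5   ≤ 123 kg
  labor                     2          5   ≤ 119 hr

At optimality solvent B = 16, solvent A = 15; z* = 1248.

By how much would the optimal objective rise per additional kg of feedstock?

6

At the optimum: catalyst uses 170 of 170 (binding); feedstock uses 123 of 123 (binding); labor uses 107 of 119 (slack = 12).
Since labor is not tight, its dual is 0.
Dual feasibility on the basic columns requires 5·y_catalyst + 3·y_feedstock = 33, 6·y_catalyst + 5·y_feedstock = 48.
This yields shadow prices y_catalyst = 3, y_feedstock = 6.
Shadow price of feedstock = 6.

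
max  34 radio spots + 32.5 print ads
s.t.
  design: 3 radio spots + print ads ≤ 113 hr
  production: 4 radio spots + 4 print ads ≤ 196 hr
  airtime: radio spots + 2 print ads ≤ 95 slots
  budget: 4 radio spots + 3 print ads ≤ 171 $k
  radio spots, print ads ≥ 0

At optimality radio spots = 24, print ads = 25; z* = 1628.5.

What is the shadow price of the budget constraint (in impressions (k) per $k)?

1.5

At the optimum: design uses 97 of 113 (slack = 16); production uses 196 of 196 (binding); airtime uses 74 of 95 (slack = 21); budget uses 171 of 171 (binding).
Since design, airtime are not tight, their duals are 0.
Dual feasibility on the basic columns requires 4·y_production + 4·y_budget = 34, 4·y_production + 3·y_budget = 32.5.
→ y_production = 7 and y_budget = 1.5.
Shadow price of budget = 1.5.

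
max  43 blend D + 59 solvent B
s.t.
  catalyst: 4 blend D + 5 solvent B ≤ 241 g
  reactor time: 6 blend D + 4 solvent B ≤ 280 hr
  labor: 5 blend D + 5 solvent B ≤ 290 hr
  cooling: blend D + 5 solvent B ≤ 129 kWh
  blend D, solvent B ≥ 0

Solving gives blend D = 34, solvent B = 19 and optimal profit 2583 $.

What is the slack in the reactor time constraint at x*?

reactor time used = 6·34 + 4·19 = 280; slack = 280 − 280 = 0.

0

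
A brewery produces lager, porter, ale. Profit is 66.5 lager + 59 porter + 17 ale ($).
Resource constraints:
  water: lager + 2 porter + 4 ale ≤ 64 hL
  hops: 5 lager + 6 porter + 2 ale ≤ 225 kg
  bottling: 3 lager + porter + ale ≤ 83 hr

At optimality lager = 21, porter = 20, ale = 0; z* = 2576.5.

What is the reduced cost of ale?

-8

At the optimum: water uses 61 of 64 (slack = 3); hops uses 225 of 225 (binding); bottling uses 83 of 83 (binding).
Slack constraints have shadow price 0 (complementary slackness).
The binding rows give the dual system: 5·y_hops + 3·y_bottling = 66.5 and 6·y_hops + 1·y_bottling = 59.
This yields shadow prices y_hops = 8.5, y_bottling = 8.
Reduced cost of ale: c₃ − yᵀa₃ = 17 − (8.5·2 + 8·1) = 17 − 25 = -8.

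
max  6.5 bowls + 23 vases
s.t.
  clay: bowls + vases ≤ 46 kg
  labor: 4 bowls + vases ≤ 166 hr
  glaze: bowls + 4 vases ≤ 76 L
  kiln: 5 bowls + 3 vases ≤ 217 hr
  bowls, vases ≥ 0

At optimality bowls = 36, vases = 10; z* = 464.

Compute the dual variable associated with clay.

Binding: clay and glaze. Non-binding: labor (12 unused), kiln (7 unused).
By complementary slackness, y = 0 for the non-binding constraints.
From A_Bᵀ y = c: 1·y_clay + 1·y_glaze = 6.5; 1·y_clay + 4·y_glaze = 23.
This yields shadow prices y_clay = 1, y_glaze = 5.5.
Shadow price of clay = 1.

1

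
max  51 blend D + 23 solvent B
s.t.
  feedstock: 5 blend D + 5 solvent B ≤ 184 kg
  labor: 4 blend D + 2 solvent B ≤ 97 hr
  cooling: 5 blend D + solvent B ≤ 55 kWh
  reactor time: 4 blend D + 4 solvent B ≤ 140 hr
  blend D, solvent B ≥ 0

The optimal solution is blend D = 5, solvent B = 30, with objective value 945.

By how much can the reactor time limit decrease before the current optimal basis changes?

Binding constraints: cooling, reactor time. The basis is B = [[5,1],[4,4]] with det 16.
Per unit decrease in reactor time, x* moves by d = (0.0625, -0.3125).
The basis stays optimal until solvent B reaches 0; allowable decrease = 96 hr.

96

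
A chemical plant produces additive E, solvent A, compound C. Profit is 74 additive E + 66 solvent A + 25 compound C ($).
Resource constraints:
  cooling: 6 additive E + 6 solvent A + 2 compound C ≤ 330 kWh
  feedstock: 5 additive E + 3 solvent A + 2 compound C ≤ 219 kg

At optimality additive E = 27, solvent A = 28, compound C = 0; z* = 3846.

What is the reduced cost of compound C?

-1

Both cooling and feedstock are binding at x*.
Dual feasibility on the basic columns requires 6·y_cooling + 5·y_feedstock = 74, 6·y_cooling + 3·y_feedstock = 66.
Solving: y_cooling = 9, y_feedstock = 4.
Reduced cost of compound C: c₃ − yᵀa₃ = 25 − (9·2 + 4·2) = 25 − 26 = -1.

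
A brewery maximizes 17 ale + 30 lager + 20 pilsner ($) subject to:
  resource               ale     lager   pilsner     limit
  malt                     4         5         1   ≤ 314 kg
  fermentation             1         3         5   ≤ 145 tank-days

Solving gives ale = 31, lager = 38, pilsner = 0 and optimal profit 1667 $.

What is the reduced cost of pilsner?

-8

Check each constraint at x*: malt 314/314 (tight); fermentation 145/145 (tight).
From A_Bᵀ y = c: 4·y_malt + 1·y_fermentation = 17; 5·y_malt + 3·y_fermentation = 30.
Solving: y_malt = 3, y_fermentation = 5.
Reduced cost of pilsner: c₃ − yᵀa₃ = 20 − (3·1 + 5·5) = 20 − 28 = -8.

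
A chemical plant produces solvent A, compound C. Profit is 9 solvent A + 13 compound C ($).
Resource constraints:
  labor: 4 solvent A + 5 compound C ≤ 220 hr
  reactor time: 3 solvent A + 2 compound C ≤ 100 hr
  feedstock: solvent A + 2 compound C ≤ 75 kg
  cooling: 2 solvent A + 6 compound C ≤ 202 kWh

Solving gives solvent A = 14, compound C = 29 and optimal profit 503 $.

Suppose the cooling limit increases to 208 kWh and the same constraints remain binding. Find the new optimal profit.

Binding: reactor time and cooling. Non-binding: labor (19 unused), feedstock (3 unused).
By complementary slackness, y = 0 for the non-binding constraints.
Dual feasibility on the basic columns requires 3·y_reactor time + 2·y_cooling = 9, 2·y_reactor time + 6·y_cooling = 13.
→ y_reactor time = 2 and y_cooling = 1.5.
Δz = y_cooling·Δb = 1.5 × (6) = 9, so new z* = 503 + 9 = 512.

512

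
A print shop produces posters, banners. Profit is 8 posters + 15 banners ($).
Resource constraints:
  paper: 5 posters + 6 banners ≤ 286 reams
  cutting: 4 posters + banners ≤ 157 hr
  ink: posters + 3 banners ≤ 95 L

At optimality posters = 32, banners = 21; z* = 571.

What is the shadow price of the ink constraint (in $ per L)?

3

At the optimum: paper uses 286 of 286 (binding); cutting uses 149 of 157 (slack = 8); ink uses 95 of 95 (binding).
Slack constraints have shadow price 0 (complementary slackness).
The binding rows give the dual system: 5·y_paper + 1·y_ink = 8 and 6·y_paper + 3·y_ink = 15.
This yields shadow prices y_paper = 1, y_ink = 3.
Shadow price of ink = 3.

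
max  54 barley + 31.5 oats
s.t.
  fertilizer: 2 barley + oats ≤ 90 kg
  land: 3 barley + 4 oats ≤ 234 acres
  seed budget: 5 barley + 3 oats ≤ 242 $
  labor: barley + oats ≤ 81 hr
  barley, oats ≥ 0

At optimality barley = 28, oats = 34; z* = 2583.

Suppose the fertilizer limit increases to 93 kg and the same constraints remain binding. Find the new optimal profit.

At the optimum: fertilizer uses 90 of 90 (binding); land uses 220 of 234 (slack = 14); seed budget uses 242 of 242 (binding); labor uses 62 of 81 (slack = 19).
Since land, labor are not tight, their duals are 0.
Dual feasibility on the basic columns requires 2·y_fertilizer + 5·y_seed budget = 54, 1·y_fertilizer + 3·y_seed budget = 31.5.
This yields shadow prices y_fertilizer = 4.5, y_seed budget = 9.
Δz = y_fertilizer·Δb = 4.5 × (3) = 13.5, so new z* = 2583 + 13.5 = 2596.5.

2596.5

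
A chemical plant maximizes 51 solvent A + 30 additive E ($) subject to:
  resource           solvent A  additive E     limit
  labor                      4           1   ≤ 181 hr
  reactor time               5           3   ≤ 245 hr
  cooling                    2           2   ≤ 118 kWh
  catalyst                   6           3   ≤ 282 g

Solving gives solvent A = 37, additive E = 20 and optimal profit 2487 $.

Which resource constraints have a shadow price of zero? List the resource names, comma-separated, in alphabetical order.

cooling, labor

labor: 168/181 (slack 13)
reactor time: 245/245 (binding)
cooling: 114/118 (slack 4)
catalyst: 282/282 (binding)
By complementary slackness, a constraint with positive slack has shadow price 0 → cooling, labor.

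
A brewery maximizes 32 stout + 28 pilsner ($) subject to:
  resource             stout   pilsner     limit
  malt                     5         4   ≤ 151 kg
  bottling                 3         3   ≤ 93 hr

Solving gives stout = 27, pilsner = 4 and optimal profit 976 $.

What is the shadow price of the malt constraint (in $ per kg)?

4

At the optimum: malt uses 151 of 151 (binding); bottling uses 93 of 93 (binding).
The binding rows give the dual system: 5·y_malt + 3·y_bottling = 32 and 4·y_malt + 3·y_bottling = 28.
Solving: y_malt = 4, y_bottling = 4.
Shadow price of malt = 4.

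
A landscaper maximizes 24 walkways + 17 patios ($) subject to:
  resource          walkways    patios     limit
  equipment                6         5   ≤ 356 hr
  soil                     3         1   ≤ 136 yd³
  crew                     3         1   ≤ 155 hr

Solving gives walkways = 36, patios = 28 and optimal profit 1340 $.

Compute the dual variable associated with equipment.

Check each constraint at x*: equipment 356/356 (tight); soil 136/136 (tight); crew 136/155 (slack 19).
Since crew is not tight, its dual is 0.
The binding rows give the dual system: 6·y_equipment + 3·y_soil = 24 and 5·y_equipment + 1·y_soil = 17.
→ y_equipment = 3 and y_soil = 2.
Shadow price of equipment = 3.

3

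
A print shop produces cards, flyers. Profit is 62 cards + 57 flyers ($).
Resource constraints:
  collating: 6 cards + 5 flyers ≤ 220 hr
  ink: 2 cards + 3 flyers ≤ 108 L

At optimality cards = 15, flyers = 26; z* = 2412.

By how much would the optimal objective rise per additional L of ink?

At the optimum: collating uses 220 of 220 (binding); ink uses 108 of 108 (binding).
From A_Bᵀ y = c: 6·y_collating + 2·y_ink = 62; 5·y_collating + 3·y_ink = 57.
Solving: y_collating = 9, y_ink = 4.
Shadow price of ink = 4.

4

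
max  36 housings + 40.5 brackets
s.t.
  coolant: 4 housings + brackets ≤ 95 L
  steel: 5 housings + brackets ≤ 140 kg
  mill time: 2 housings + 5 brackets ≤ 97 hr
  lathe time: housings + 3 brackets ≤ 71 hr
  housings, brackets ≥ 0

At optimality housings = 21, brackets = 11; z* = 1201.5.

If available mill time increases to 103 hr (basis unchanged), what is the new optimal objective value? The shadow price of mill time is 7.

Δb = 6, so new z* = 1201.5 + (7)·(6) = 1201.5 + 42 = 1243.5.

1243.5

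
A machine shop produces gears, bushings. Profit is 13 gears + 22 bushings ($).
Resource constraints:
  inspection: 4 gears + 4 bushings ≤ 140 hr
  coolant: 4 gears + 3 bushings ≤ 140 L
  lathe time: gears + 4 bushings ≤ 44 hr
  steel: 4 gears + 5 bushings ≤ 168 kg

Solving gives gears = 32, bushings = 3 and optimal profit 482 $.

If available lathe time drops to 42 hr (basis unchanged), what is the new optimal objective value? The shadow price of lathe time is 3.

Δb = -2, so new z* = 482 + (3)·(-2) = 482 − 6 = 476.

476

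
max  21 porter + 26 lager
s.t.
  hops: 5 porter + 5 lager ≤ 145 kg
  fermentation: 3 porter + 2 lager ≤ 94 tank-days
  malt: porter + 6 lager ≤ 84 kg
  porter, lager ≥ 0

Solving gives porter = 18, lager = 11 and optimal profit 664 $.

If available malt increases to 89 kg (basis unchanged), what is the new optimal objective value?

At the optimum: hops uses 145 of 145 (binding); fermentation uses 76 of 94 (slack = 18); malt uses 84 of 84 (binding).
Slack constraints have shadow price 0 (complementary slackness).
From A_Bᵀ y = c: 5·y_hops + 1·y_malt = 21; 5·y_hops + 6·y_malt = 26.
This yields shadow prices y_hops = 4, y_malt = 1.
Δz = y_malt·Δb = 1 × (5) = 5, so new z* = 664 + 5 = 669.

669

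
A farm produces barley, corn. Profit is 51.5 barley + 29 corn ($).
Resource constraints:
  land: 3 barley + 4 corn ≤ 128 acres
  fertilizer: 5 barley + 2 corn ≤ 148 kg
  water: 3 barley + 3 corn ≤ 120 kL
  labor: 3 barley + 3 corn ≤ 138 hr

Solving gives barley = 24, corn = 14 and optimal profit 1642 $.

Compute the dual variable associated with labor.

0

Check each constraint at x*: land 128/128 (tight); fertilizer 148/148 (tight); water 114/120 (slack 6); labor 114/138 (slack 24).
Slack constraints have shadow price 0 (complementary slackness).
Dual feasibility on the basic columns requires 3·y_land + 5·y_fertilizer = 51.5, 4·y_land + 2·y_fertilizer = 29.
This yields shadow prices y_land = 3, y_fertilizer = 8.5.
Shadow price of labor = 0.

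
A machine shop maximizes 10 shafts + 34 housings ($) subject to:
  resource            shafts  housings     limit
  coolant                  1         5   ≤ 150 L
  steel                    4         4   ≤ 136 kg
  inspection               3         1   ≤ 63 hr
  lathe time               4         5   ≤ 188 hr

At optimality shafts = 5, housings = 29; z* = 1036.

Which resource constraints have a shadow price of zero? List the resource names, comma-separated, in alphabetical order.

inspection, lathe time

coolant: 150/150 (binding)
steel: 136/136 (binding)
inspection: 44/63 (slack 19)
lathe time: 165/188 (slack 23)
By complementary slackness, a constraint with positive slack has shadow price 0 → inspection, lathe time.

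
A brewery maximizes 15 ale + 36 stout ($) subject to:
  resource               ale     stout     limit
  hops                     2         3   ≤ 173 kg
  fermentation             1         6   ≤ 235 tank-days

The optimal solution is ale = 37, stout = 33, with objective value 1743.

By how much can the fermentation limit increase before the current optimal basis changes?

111

Binding constraints: hops, fermentation. The basis is B = [[2,3],[1,6]] with det 9.
Per unit increase in fermentation, x* moves by d = (-0.3333, 0.2222).
The basis stays optimal until ale reaches 0; allowable increase = 111 tank-days.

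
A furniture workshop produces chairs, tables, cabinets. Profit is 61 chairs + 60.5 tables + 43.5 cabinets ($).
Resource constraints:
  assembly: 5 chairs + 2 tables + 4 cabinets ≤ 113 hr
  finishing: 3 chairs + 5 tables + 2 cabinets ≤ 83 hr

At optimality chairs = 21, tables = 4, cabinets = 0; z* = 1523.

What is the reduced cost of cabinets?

-1.5

Check each constraint at x*: assembly 113/113 (tight); finishing 83/83 (tight).
Dual feasibility on the basic columns requires 5·y_assembly + 3·y_finishing = 61, 2·y_assembly + 5·y_finishing = 60.5.
Solving: y_assembly = 6.5, y_finishing = 9.5.
Reduced cost of cabinets: c₃ − yᵀa₃ = 43.5 − (6.5·4 + 9.5·2) = 43.5 − 45 = -1.5.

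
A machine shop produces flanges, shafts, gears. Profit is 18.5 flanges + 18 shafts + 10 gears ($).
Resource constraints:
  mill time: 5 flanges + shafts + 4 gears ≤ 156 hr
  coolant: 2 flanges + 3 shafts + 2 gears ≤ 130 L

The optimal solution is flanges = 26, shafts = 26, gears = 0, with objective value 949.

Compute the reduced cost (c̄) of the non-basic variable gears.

At the optimum: mill time uses 156 of 156 (binding); coolant uses 130 of 130 (binding).
Dual feasibility on the basic columns requires 5·y_mill time + 2·y_coolant = 18.5, 1·y_mill time + 3·y_coolant = 18.
→ y_mill time = 1.5 and y_coolant = 5.5.
Reduced cost of gears: c₃ − yᵀa₃ = 10 − (1.5·4 + 5.5·2) = 10 − 17 = -7.

-7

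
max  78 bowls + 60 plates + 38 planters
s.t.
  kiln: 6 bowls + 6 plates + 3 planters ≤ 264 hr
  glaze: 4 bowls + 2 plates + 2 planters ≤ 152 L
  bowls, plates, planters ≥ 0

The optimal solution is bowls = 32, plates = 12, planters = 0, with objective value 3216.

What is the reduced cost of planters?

-1

Check each constraint at x*: kiln 264/264 (tight); glaze 152/152 (tight).
From A_Bᵀ y = c: 6·y_kiln + 4·y_glaze = 78; 6·y_kiln + 2·y_glaze = 60.
→ y_kiln = 7 and y_glaze = 9.
Reduced cost of planters: c₃ − yᵀa₃ = 38 − (7·3 + 9·2) = 38 − 39 = -1.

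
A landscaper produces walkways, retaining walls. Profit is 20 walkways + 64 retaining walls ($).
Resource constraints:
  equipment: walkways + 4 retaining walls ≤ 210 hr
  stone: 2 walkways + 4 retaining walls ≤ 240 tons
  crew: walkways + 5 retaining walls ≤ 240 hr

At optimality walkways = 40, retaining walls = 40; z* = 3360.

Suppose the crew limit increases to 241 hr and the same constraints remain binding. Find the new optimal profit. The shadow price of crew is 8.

3368

Δb = 1, so new z* = 3360 + (8)·(1) = 3360 + 8 = 3368.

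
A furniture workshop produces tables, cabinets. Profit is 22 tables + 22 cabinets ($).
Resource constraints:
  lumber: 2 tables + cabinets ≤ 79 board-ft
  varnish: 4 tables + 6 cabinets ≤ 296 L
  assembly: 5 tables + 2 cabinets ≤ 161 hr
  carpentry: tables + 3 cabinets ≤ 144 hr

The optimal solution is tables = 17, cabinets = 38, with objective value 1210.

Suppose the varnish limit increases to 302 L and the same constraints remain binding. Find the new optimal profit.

1228

Binding: varnish and assembly. Non-binding: lumber (7 unused), carpentry (13 unused).
Since lumber, carpentry are not tight, their duals are 0.
From A_Bᵀ y = c: 4·y_varnish + 5·y_assembly = 22; 6·y_varnish + 2·y_assembly = 22.
→ y_varnish = 3 and y_assembly = 2.
Δz = y_varnish·Δb = 3 × (6) = 18, so new z* = 1210 + 18 = 1228.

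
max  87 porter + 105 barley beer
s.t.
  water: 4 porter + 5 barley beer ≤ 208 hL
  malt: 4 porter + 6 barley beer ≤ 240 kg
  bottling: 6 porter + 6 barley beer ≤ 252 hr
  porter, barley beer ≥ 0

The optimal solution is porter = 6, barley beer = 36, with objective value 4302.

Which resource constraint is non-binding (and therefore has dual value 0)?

water

water: 204/208 (slack 4)
malt: 240/240 (binding)
bottling: 252/252 (binding)
By complementary slackness, a constraint with positive slack has shadow price 0 → water.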